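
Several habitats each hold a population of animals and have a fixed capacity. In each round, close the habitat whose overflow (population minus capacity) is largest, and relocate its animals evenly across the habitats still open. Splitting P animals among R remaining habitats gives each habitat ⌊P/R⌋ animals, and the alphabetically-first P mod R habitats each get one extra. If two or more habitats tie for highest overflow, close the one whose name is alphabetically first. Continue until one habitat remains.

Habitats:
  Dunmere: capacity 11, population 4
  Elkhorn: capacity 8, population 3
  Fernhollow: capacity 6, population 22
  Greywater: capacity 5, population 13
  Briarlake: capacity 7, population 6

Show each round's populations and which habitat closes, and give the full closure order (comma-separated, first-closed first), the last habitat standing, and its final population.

Round 1: Briarlake=6 Dunmere=4 Elkhorn=3 Fernhollow=22 Greywater=13 → close Fernhollow (overflow 16)
  22÷4 = 5 each, +1 to first 2
Round 2: Briarlake=12 Dunmere=10 Elkhorn=8 Greywater=18 → close Greywater (overflow 13)
  18÷3 = 6 each, +1 to first 0
Round 3: Briarlake=18 Dunmere=16 Elkhorn=14 → close Briarlake (overflow 11)
  18÷2 = 9 each, +1 to first 0
Round 4: Dunmere=25 Elkhorn=23 → close Elkhorn (overflow 15)
  23÷1 = 23 each, +1 to first 0

Closure order: Fernhollow, Greywater, Briarlake, Elkhorn
Last habitat: Dunmere with 48 animals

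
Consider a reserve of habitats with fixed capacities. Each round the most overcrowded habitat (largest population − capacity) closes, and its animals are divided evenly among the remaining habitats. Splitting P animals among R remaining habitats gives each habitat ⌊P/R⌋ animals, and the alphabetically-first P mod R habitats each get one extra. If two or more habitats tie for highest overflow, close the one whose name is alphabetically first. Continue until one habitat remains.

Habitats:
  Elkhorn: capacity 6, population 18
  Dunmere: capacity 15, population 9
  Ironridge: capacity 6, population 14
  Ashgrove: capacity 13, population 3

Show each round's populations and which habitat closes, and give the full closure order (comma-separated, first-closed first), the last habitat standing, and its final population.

Closure order: Elkhorn, Ironridge, Dunmere
Last habitat: Ashgrove with 44 animals

Round 1: Ashgrove=3 Dunmere=9 Elkhorn=18 Ironridge=14 → close Elkhorn (overflow 12)
  18÷3 = 6 each, +1 to first 0
Round 2: Ashgrove=9 Dunmere=15 Ironridge=20 → close Ironridge (overflow 14)
  20÷2 = 10 each, +1 to first 0
Round 3: Ashgrove=19 Dunmere=25 → close Dunmere (overflow 10)
  25÷1 = 25 each, +1 to first 0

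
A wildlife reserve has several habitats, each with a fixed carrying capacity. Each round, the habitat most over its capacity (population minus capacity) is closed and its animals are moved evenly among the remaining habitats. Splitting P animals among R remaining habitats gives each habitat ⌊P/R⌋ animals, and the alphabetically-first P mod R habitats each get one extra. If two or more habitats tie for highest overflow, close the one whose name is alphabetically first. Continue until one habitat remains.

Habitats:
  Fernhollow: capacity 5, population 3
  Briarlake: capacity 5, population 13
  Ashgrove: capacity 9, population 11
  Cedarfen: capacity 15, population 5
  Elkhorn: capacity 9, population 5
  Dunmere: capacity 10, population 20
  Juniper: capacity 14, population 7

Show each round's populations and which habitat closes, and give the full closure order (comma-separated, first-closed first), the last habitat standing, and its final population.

Round 1: Ashgrove=11 Briarlake=13 Cedarfen=5 Dunmere=20 Elkhorn=5 Fernhollow=3 Juniper=7 → close Dunmere (overflow 10)
  20÷6 = 3 each, +1 to first 2
Round 2: Ashgrove=15 Briarlake=17 Cedarfen=8 Elkhorn=8 Fernhollow=6 Juniper=10 → close Briarlake (overflow 12)
  17÷5 = 3 each, +1 to first 2
Round 3: Ashgrove=19 Cedarfen=12 Elkhorn=11 Fernhollow=9 Juniper=13 → close Ashgrove (overflow 10)
  19÷4 = 4 each, +1 to first 3
Round 4: Cedarfen=17 Elkhorn=16 Fernhollow=14 Juniper=17 → close Fernhollow (overflow 9)
  14÷3 = 4 each, +1 to first 2
Round 5: Cedarfen=22 Elkhorn=21 Juniper=21 → close Elkhorn (overflow 12)
  21÷2 = 10 each, +1 to first 1
Round 6: Cedarfen=33 Juniper=31 → close Cedarfen (overflow 18)
  33÷1 = 33 each, +1 to first 0

Closure order: Dunmere, Briarlake, Ashgrove, Fernhollow, Elkhorn, Cedarfen
Last habitat: Juniper with 64 animals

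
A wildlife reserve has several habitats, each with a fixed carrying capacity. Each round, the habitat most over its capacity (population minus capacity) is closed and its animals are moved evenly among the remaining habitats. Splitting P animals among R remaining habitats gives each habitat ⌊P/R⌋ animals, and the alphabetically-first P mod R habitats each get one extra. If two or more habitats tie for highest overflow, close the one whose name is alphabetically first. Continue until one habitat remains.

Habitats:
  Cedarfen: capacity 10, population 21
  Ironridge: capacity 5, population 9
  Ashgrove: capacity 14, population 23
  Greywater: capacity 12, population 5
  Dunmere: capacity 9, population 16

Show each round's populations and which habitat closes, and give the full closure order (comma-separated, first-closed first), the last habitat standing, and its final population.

Round 1: Ashgrove=23 Cedarfen=21 Dunmere=16 Greywater=5 Ironridge=9 → close Cedarfen (overflow 11)
  21÷4 = 5 each, +1 to first 1
Round 2: Ashgrove=29 Dunmere=21 Greywater=10 Ironridge=14 → close Ashgrove (overflow 15)
  29÷3 = 9 each, +1 to first 2
Round 3: Dunmere=31 Greywater=20 Ironridge=23 → close Dunmere (overflow 22)
  31÷2 = 15 each, +1 to first 1
Round 4: Greywater=36 Ironridge=38 → close Ironridge (overflow 33)
  38÷1 = 38 each, +1 to first 0

Closure order: Cedarfen, Ashgrove, Dunmere, Ironridge
Last habitat: Greywater with 74 animals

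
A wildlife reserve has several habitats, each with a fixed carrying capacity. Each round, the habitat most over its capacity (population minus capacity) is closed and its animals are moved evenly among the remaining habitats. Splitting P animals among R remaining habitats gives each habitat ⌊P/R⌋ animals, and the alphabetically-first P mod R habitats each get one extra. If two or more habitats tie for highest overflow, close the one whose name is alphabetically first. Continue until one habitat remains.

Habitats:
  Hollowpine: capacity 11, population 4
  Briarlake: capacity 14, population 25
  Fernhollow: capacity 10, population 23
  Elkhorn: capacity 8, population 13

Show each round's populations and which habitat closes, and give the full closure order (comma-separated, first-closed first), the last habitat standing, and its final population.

Round 1: Briarlake=25 Elkhorn=13 Fernhollow=23 Hollowpine=4 → close Fernhollow (overflow 13)
  23÷3 = 7 each, +1 to first 2
Round 2: Briarlake=33 Elkhorn=21 Hollowpine=11 → close Briarlake (overflow 19)
  33÷2 = 16 each, +1 to first 1
Round 3: Elkhorn=38 Hollowpine=27 → close Elkhorn (overflow 30)
  38÷1 = 38 each, +1 to first 0

Closure order: Fernhollow, Briarlake, Elkhorn
Last habitat: Hollowpine with 65 animals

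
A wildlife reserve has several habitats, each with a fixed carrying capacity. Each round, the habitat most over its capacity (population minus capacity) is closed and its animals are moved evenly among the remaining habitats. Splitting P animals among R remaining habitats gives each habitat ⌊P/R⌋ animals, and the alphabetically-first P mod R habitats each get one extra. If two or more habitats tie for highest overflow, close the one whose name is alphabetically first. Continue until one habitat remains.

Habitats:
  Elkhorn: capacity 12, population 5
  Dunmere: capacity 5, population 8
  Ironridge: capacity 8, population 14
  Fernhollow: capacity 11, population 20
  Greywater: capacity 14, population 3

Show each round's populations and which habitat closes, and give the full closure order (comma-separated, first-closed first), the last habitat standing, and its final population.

Closure order: Fernhollow, Ironridge, Dunmere, Elkhorn
Last habitat: Greywater with 50 animals

Round 1: Dunmere=8 Elkhorn=5 Fernhollow=20 Greywater=3 Ironridge=14 → close Fernhollow (overflow 9)
  20÷4 = 5 each, +1 to first 0
Round 2: Dunmere=13 Elkhorn=10 Greywater=8 Ironridge=19 → close Ironridge (overflow 11)
  19÷3 = 6 each, +1 to first 1
Round 3: Dunmere=20 Elkhorn=16 Greywater=14 → close Dunmere (overflow 15)
  20÷2 = 10 each, +1 to first 0
Round 4: Elkhorn=26 Greywater=24 → close Elkhorn (overflow 14)
  26÷1 = 26 each, +1 to first 0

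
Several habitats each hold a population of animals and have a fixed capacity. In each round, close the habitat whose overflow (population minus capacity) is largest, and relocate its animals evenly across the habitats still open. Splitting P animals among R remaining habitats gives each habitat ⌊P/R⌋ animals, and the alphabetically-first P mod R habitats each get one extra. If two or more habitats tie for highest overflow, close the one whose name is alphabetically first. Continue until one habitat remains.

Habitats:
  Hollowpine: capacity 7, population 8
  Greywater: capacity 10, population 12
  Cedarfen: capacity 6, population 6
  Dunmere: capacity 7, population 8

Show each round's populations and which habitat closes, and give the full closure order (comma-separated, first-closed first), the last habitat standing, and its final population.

Closure order: Greywater, Dunmere, Hollowpine
Last habitat: Cedarfen with 34 animals

Round 1: Cedarfen=6 Dunmere=8 Greywater=12 Hollowpine=8 → close Greywater (overflow 2)
  12÷3 = 4 each, +1 to first 0
Round 2: Cedarfen=10 Dunmere=12 Hollowpine=12 → close Dunmere (overflow 5)
  12÷2 = 6 each, +1 to first 0
Round 3: Cedarfen=16 Hollowpine=18 → close Hollowpine (overflow 11)
  18÷1 = 18 each, +1 to first 0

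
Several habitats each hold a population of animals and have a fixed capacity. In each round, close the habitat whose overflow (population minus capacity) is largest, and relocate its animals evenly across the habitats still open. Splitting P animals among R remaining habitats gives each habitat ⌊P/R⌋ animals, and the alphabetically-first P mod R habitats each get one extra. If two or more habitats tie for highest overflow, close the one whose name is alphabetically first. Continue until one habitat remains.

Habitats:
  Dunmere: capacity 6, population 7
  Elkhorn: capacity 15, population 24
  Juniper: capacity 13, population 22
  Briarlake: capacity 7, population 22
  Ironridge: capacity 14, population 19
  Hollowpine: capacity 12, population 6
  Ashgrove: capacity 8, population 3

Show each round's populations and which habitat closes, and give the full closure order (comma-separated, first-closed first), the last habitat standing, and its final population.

Round 1: Ashgrove=3 Briarlake=22 Dunmere=7 Elkhorn=24 Hollowpine=6 Ironridge=19 Juniper=22 → close Briarlake (overflow 15)
  22÷6 = 3 each, +1 to first 4
Round 2: Ashgrove=7 Dunmere=11 Elkhorn=28 Hollowpine=10 Ironridge=22 Juniper=25 → close Elkhorn (overflow 13)
  28÷5 = 5 each, +1 to first 3
Round 3: Ashgrove=13 Dunmere=17 Hollowpine=16 Ironridge=27 Juniper=30 → close Juniper (overflow 17)
  30÷4 = 7 each, +1 to first 2
Round 4: Ashgrove=21 Dunmere=25 Hollowpine=23 Ironridge=34 → close Ironridge (overflow 20)
  34÷3 = 11 each, +1 to first 1
Round 5: Ashgrove=33 Dunmere=36 Hollowpine=34 → close Dunmere (overflow 30)
  36÷2 = 18 each, +1 to first 0
Round 6: Ashgrove=51 Hollowpine=52 → close Ashgrove (overflow 43)
  51÷1 = 51 each, +1 to first 0

Closure order: Briarlake, Elkhorn, Juniper, Ironridge, Dunmere, Ashgrove
Last habitat: Hollowpine with 103 animals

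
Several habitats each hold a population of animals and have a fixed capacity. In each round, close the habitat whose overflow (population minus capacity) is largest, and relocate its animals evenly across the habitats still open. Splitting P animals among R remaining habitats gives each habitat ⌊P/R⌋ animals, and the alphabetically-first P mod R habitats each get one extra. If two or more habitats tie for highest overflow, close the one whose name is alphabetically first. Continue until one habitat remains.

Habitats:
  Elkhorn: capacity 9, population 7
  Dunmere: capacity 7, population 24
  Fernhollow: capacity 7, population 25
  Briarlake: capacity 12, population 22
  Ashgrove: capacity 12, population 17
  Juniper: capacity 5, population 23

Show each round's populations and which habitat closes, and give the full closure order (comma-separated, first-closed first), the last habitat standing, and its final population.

Closure order: Fernhollow, Juniper, Dunmere, Briarlake, Ashgrove
Last habitat: Elkhorn with 118 animals

Round 1: Ashgrove=17 Briarlake=22 Dunmere=24 Elkhorn=7 Fernhollow=25 Juniper=23 → close Fernhollow (overflow 18)
  25÷5 = 5 each, +1 to first 0
Round 2: Ashgrove=22 Briarlake=27 Dunmere=29 Elkhorn=12 Juniper=28 → close Juniper (overflow 23)
  28÷4 = 7 each, +1 to first 0
Round 3: Ashgrove=29 Briarlake=34 Dunmere=36 Elkhorn=19 → close Dunmere (overflow 29)
  36÷3 = 12 each, +1 to first 0
Round 4: Ashgrove=41 Briarlake=46 Elkhorn=31 → close Briarlake (overflow 34)
  46÷2 = 23 each, +1 to first 0
Round 5: Ashgrove=64 Elkhorn=54 → close Ashgrove (overflow 52)
  64÷1 = 64 each, +1 to first 0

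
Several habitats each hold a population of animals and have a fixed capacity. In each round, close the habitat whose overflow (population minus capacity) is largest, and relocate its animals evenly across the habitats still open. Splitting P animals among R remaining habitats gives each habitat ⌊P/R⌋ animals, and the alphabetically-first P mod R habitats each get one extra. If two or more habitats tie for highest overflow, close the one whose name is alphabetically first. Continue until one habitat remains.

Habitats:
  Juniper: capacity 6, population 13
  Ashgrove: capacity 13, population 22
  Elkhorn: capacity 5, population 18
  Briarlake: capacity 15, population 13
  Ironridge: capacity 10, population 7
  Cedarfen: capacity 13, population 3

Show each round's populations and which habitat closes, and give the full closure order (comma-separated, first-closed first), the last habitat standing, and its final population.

Round 1: Ashgrove=22 Briarlake=13 Cedarfen=3 Elkhorn=18 Ironridge=7 Juniper=13 → close Elkhorn (overflow 13)
  18÷5 = 3 each, +1 to first 3
Round 2: Ashgrove=26 Briarlake=17 Cedarfen=7 Ironridge=10 Juniper=16 → close Ashgrove (overflow 13)
  26÷4 = 6 each, +1 to first 2
Round 3: Briarlake=24 Cedarfen=14 Ironridge=16 Juniper=22 → close Juniper (overflow 16)
  22÷3 = 7 each, +1 to first 1
Round 4: Briarlake=32 Cedarfen=21 Ironridge=23 → close Briarlake (overflow 17)
  32÷2 = 16 each, +1 to first 0
Round 5: Cedarfen=37 Ironridge=39 → close Ironridge (overflow 29)
  39÷1 = 39 each, +1 to first 0

Closure order: Elkhorn, Ashgrove, Juniper, Briarlake, Ironridge
Last habitat: Cedarfen with 76 animals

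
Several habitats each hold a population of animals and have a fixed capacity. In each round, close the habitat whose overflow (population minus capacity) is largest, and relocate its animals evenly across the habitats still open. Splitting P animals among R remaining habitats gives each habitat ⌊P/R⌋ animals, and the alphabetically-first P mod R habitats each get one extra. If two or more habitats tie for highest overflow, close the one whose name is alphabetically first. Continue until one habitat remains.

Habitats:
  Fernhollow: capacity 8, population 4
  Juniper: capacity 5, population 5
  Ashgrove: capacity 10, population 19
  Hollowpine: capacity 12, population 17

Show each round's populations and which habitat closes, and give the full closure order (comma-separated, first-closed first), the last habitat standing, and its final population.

Closure order: Ashgrove, Hollowpine, Juniper
Last habitat: Fernhollow with 45 animals

Round 1: Ashgrove=19 Fernhollow=4 Hollowpine=17 Juniper=5 → close Ashgrove (overflow 9)
  19÷3 = 6 each, +1 to first 1
Round 2: Fernhollow=11 Hollowpine=23 Juniper=11 → close Hollowpine (overflow 11)
  23÷2 = 11 each, +1 to first 1
Round 3: Fernhollow=23 Juniper=22 → close Juniper (overflow 17)
  22÷1 = 22 each, +1 to first 0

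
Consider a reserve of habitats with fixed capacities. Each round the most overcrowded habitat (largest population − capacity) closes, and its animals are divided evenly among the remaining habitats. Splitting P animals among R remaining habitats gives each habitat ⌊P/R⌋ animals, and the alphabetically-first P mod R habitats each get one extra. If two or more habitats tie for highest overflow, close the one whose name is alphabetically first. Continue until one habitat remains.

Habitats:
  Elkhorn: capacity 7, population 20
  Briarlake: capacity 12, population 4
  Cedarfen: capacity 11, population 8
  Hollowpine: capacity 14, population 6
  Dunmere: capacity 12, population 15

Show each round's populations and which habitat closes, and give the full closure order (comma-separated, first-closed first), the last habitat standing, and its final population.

Closure order: Elkhorn, Dunmere, Cedarfen, Briarlake
Last habitat: Hollowpine with 53 animals

Round 1: Briarlake=4 Cedarfen=8 Dunmere=15 Elkhorn=20 Hollowpine=6 → close Elkhorn (overflow 13)
  20÷4 = 5 each, +1 to first 0
Round 2: Briarlake=9 Cedarfen=13 Dunmere=20 Hollowpine=11 → close Dunmere (overflow 8)
  20÷3 = 6 each, +1 to first 2
Round 3: Briarlake=16 Cedarfen=20 Hollowpine=17 → close Cedarfen (overflow 9)
  20÷2 = 10 each, +1 to first 0
Round 4: Briarlake=26 Hollowpine=27 → close Briarlake (overflow 14)
  26÷1 = 26 each, +1 to first 0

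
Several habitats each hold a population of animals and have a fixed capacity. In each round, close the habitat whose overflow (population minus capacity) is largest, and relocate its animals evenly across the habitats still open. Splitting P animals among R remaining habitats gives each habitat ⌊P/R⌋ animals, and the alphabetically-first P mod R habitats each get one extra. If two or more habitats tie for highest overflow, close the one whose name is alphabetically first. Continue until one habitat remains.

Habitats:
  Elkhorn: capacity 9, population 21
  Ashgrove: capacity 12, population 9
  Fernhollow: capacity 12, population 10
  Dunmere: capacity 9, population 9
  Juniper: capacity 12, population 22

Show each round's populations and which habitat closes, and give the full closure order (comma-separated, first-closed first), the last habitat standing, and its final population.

Closure order: Elkhorn, Juniper, Dunmere, Ashgrove
Last habitat: Fernhollow with 71 animals

Round 1: Ashgrove=9 Dunmere=9 Elkhorn=21 Fernhollow=10 Juniper=22 → close Elkhorn (overflow 12)
  21÷4 = 5 each, +1 to first 1
Round 2: Ashgrove=15 Dunmere=14 Fernhollow=15 Juniper=27 → close Juniper (overflow 15)
  27÷3 = 9 each, +1 to first 0
Round 3: Ashgrove=24 Dunmere=23 Fernhollow=24 → close Dunmere (overflow 14)
  23÷2 = 11 each, +1 to first 1
Round 4: Ashgrove=36 Fernhollow=35 → close Ashgrove (overflow 24)
  36÷1 = 36 each, +1 to first 0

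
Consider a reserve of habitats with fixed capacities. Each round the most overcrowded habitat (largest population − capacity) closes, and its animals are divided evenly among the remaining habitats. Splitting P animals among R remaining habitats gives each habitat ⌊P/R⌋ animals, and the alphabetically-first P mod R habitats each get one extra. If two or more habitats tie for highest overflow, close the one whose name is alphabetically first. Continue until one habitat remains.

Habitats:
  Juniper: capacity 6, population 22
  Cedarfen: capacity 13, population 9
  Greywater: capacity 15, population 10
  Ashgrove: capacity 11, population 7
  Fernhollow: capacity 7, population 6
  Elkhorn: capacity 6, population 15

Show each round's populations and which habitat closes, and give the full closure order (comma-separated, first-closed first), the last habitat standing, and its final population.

Closure order: Juniper, Elkhorn, Fernhollow, Ashgrove, Cedarfen
Last habitat: Greywater with 69 animals

Round 1: Ashgrove=7 Cedarfen=9 Elkhorn=15 Fernhollow=6 Greywater=10 Juniper=22 → close Juniper (overflow 16)
  22÷5 = 4 each, +1 to first 2
Round 2: Ashgrove=12 Cedarfen=14 Elkhorn=19 Fernhollow=10 Greywater=14 → close Elkhorn (overflow 13)
  19÷4 = 4 each, +1 to first 3
Round 3: Ashgrove=17 Cedarfen=19 Fernhollow=15 Greywater=18 → close Fernhollow (overflow 8)
  15÷3 = 5 each, +1 to first 0
Round 4: Ashgrove=22 Cedarfen=24 Greywater=23 → close Ashgrove (overflow 11)
  22÷2 = 11 each, +1 to first 0
Round 5: Cedarfen=35 Greywater=34 → close Cedarfen (overflow 22)
  35÷1 = 35 each, +1 to first 0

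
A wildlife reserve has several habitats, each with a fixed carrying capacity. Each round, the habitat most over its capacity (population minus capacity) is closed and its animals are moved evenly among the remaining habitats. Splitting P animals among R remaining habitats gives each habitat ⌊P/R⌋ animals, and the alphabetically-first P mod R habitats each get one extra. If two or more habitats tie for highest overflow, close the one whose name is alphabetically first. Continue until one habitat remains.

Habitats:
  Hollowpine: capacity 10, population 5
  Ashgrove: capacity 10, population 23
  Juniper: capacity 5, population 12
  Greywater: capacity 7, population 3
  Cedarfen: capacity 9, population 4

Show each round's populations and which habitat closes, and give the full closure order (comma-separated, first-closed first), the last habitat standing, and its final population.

Closure order: Ashgrove, Juniper, Greywater, Cedarfen
Last habitat: Hollowpine with 47 animals

Round 1: Ashgrove=23 Cedarfen=4 Greywater=3 Hollowpine=5 Juniper=12 → close Ashgrove (overflow 13)
  23÷4 = 5 each, +1 to first 3
Round 2: Cedarfen=10 Greywater=9 Hollowpine=11 Juniper=17 → close Juniper (overflow 12)
  17÷3 = 5 each, +1 to first 2
Round 3: Cedarfen=16 Greywater=15 Hollowpine=16 → close Greywater (overflow 8)
  15÷2 = 7 each, +1 to first 1
Round 4: Cedarfen=24 Hollowpine=23 → close Cedarfen (overflow 15)
  24÷1 = 24 each, +1 to first 0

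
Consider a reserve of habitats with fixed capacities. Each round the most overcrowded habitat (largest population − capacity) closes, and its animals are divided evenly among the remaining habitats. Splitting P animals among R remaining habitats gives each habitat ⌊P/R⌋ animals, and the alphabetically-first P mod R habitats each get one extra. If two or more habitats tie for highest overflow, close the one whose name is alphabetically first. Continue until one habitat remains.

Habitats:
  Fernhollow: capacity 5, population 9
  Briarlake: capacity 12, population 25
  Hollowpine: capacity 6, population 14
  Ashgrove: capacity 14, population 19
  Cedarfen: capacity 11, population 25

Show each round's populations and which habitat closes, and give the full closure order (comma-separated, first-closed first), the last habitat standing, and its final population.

Round 1: Ashgrove=19 Briarlake=25 Cedarfen=25 Fernhollow=9 Hollowpine=14 → close Cedarfen (overflow 14)
  25÷4 = 6 each, +1 to first 1
Round 2: Ashgrove=26 Briarlake=31 Fernhollow=15 Hollowpine=20 → close Briarlake (overflow 19)
  31÷3 = 10 each, +1 to first 1
Round 3: Ashgrove=37 Fernhollow=25 Hollowpine=30 → close Hollowpine (overflow 24)
  30÷2 = 15 each, +1 to first 0
Round 4: Ashgrove=52 Fernhollow=40 → close Ashgrove (overflow 38)
  52÷1 = 52 each, +1 to first 0

Closure order: Cedarfen, Briarlake, Hollowpine, Ashgrove
Last habitat: Fernhollow with 92 animals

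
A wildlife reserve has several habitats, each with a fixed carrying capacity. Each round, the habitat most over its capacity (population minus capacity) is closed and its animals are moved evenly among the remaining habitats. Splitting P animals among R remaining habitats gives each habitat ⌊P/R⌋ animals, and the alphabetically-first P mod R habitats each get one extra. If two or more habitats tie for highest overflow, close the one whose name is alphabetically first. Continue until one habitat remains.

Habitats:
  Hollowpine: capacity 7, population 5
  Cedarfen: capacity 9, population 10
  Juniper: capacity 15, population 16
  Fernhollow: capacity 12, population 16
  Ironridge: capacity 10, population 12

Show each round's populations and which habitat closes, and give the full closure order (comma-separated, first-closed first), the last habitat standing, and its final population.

Round 1: Cedarfen=10 Fernhollow=16 Hollowpine=5 Ironridge=12 Juniper=16 → close Fernhollow (overflow 4)
  16÷4 = 4 each, +1 to first 0
Round 2: Cedarfen=14 Hollowpine=9 Ironridge=16 Juniper=20 → close Ironridge (overflow 6)
  16÷3 = 5 each, +1 to first 1
Round 3: Cedarfen=20 Hollowpine=14 Juniper=25 → close Cedarfen (overflow 11)
  20÷2 = 10 each, +1 to first 0
Round 4: Hollowpine=24 Juniper=35 → close Juniper (overflow 20)
  35÷1 = 35 each, +1 to first 0

Closure order: Fernhollow, Ironridge, Cedarfen, Juniper
Last habitat: Hollowpine with 59 animals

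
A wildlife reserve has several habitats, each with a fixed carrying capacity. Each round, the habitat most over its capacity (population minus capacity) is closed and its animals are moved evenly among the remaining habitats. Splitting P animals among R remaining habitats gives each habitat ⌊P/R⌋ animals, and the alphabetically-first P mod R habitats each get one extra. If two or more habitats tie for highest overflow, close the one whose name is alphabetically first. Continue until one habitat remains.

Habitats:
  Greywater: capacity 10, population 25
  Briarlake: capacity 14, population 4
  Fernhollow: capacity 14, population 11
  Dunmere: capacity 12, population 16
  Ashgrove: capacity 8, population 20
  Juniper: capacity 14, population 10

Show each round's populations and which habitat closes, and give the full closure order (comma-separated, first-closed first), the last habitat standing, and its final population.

Round 1: Ashgrove=20 Briarlake=4 Dunmere=16 Fernhollow=11 Greywater=25 Juniper=10 → close Greywater (overflow 15)
  25÷5 = 5 each, +1 to first 0
Round 2: Ashgrove=25 Briarlake=9 Dunmere=21 Fernhollow=16 Juniper=15 → close Ashgrove (overflow 17)
  25÷4 = 6 each, +1 to first 1
Round 3: Briarlake=16 Dunmere=27 Fernhollow=22 Juniper=21 → close Dunmere (overflow 15)
  27÷3 = 9 each, +1 to first 0
Round 4: Briarlake=25 Fernhollow=31 Juniper=30 → close Fernhollow (overflow 17)
  31÷2 = 15 each, +1 to first 1
Round 5: Briarlake=41 Juniper=45 → close Juniper (overflow 31)
  45÷1 = 45 each, +1 to first 0

Closure order: Greywater, Ashgrove, Dunmere, Fernhollow, Juniper
Last habitat: Briarlake with 86 animals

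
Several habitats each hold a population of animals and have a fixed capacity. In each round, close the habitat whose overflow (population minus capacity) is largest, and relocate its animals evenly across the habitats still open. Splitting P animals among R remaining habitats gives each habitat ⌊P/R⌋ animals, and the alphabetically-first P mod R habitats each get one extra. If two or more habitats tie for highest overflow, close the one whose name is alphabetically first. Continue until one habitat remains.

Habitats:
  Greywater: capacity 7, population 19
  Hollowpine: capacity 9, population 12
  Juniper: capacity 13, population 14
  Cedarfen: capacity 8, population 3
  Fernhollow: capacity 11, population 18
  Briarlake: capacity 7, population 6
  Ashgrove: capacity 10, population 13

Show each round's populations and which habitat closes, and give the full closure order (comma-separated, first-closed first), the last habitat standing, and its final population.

Round 1: Ashgrove=13 Briarlake=6 Cedarfen=3 Fernhollow=18 Greywater=19 Hollowpine=12 Juniper=14 → close Greywater (overflow 12)
  19÷6 = 3 each, +1 to first 1
Round 2: Ashgrove=17 Briarlake=9 Cedarfen=6 Fernhollow=21 Hollowpine=15 Juniper=17 → close Fernhollow (overflow 10)
  21÷5 = 4 each, +1 to first 1
Round 3: Ashgrove=22 Briarlake=13 Cedarfen=10 Hollowpine=19 Juniper=21 → close Ashgrove (overflow 12)
  22÷4 = 5 each, +1 to first 2
Round 4: Briarlake=19 Cedarfen=16 Hollowpine=24 Juniper=26 → close Hollowpine (overflow 15)
  24÷3 = 8 each, +1 to first 0
Round 5: Briarlake=27 Cedarfen=24 Juniper=34 → close Juniper (overflow 21)
  34÷2 = 17 each, +1 to first 0
Round 6: Briarlake=44 Cedarfen=41 → close Briarlake (overflow 37)
  44÷1 = 44 each, +1 to first 0

Closure order: Greywater, Fernhollow, Ashgrove, Hollowpine, Juniper, Briarlake
Last habitat: Cedarfen with 85 animals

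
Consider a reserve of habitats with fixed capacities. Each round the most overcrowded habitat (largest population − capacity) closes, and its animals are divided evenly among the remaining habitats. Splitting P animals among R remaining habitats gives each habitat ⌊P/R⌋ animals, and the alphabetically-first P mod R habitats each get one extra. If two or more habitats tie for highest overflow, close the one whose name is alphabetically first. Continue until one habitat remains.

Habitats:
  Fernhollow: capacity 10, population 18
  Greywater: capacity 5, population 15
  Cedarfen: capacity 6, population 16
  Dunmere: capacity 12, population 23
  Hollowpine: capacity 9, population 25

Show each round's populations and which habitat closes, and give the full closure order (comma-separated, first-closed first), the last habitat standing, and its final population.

Round 1: Cedarfen=16 Dunmere=23 Fernhollow=18 Greywater=15 Hollowpine=25 → close Hollowpine (overflow 16)
  25÷4 = 6 each, +1 to first 1
Round 2: Cedarfen=23 Dunmere=29 Fernhollow=24 Greywater=21 → close Cedarfen (overflow 17)
  23÷3 = 7 each, +1 to first 2
Round 3: Dunmere=37 Fernhollow=32 Greywater=28 → close Dunmere (overflow 25)
  37÷2 = 18 each, +1 to first 1
Round 4: Fernhollow=51 Greywater=46 → close Fernhollow (overflow 41)
  51÷1 = 51 each, +1 to first 0

Closure order: Hollowpine, Cedarfen, Dunmere, Fernhollow
Last habitat: Greywater with 97 animals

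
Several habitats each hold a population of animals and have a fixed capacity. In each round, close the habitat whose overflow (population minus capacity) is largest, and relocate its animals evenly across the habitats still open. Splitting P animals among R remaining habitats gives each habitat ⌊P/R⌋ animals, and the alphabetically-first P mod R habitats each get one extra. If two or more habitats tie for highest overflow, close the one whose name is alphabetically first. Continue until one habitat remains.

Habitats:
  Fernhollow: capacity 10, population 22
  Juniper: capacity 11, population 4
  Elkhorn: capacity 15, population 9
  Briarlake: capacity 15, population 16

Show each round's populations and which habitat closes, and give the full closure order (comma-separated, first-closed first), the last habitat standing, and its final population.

Round 1: Briarlake=16 Elkhorn=9 Fernhollow=22 Juniper=4 → close Fernhollow (overflow 12)
  22÷3 = 7 each, +1 to first 1
Round 2: Briarlake=24 Elkhorn=16 Juniper=11 → close Briarlake (overflow 9)
  24÷2 = 12 each, +1 to first 0
Round 3: Elkhorn=28 Juniper=23 → close Elkhorn (overflow 13)
  28÷1 = 28 each, +1 to first 0

Closure order: Fernhollow, Briarlake, Elkhorn
Last habitat: Juniper with 51 animals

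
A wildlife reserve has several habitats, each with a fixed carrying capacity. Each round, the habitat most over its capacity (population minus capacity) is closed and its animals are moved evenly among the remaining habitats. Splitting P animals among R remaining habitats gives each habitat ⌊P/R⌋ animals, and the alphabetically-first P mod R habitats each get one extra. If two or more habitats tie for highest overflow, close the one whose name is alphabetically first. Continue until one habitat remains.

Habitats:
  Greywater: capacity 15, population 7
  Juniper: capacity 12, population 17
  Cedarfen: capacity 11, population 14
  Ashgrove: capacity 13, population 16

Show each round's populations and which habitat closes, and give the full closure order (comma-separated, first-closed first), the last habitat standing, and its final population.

Closure order: Juniper, Ashgrove, Cedarfen
Last habitat: Greywater with 54 animals

Round 1: Ashgrove=16 Cedarfen=14 Greywater=7 Juniper=17 → close Juniper (overflow 5)
  17÷3 = 5 each, +1 to first 2
Round 2: Ashgrove=22 Cedarfen=20 Greywater=12 → close Ashgrove (overflow 9)
  22÷2 = 11 each, +1 to first 0
Round 3: Cedarfen=31 Greywater=23 → close Cedarfen (overflow 20)
  31÷1 = 31 each, +1 to first 0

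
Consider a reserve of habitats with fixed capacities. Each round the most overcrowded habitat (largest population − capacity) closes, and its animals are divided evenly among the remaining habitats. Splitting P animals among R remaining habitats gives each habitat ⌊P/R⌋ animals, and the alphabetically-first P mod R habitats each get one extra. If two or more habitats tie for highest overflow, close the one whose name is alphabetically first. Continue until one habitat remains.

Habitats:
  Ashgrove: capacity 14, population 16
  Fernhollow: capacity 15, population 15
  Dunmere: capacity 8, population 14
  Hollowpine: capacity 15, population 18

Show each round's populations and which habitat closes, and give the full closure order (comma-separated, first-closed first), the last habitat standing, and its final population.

Round 1: Ashgrove=16 Dunmere=14 Fernhollow=15 Hollowpine=18 → close Dunmere (overflow 6)
  14÷3 = 4 each, +1 to first 2
Round 2: Ashgrove=21 Fernhollow=20 Hollowpine=22 → close Ashgrove (overflow 7)
  21÷2 = 10 each, +1 to first 1
Round 3: Fernhollow=31 Hollowpine=32 → close Hollowpine (overflow 17)
  32÷1 = 32 each, +1 to first 0

Closure order: Dunmere, Ashgrove, Hollowpine
Last habitat: Fernhollow with 63 animals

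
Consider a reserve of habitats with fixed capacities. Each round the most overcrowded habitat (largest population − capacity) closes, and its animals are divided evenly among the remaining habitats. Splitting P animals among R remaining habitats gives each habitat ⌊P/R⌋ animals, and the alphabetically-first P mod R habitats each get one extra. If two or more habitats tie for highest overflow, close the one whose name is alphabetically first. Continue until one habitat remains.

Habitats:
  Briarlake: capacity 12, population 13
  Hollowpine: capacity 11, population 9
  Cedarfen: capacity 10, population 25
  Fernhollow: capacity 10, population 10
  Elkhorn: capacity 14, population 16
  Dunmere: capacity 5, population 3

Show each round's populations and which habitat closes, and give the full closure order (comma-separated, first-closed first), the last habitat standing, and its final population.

Closure order: Cedarfen, Elkhorn, Briarlake, Fernhollow, Dunmere
Last habitat: Hollowpine with 76 animals

Round 1: Briarlake=13 Cedarfen=25 Dunmere=3 Elkhorn=16 Fernhollow=10 Hollowpine=9 → close Cedarfen (overflow 15)
  25÷5 = 5 each, +1 to first 0
Round 2: Briarlake=18 Dunmere=8 Elkhorn=21 Fernhollow=15 Hollowpine=14 → close Elkhorn (overflow 7)
  21÷4 = 5 each, +1 to first 1
Round 3: Briarlake=24 Dunmere=13 Fernhollow=20 Hollowpine=19 → close Briarlake (overflow 12)
  24÷3 = 8 each, +1 to first 0
Round 4: Dunmere=21 Fernhollow=28 Hollowpine=27 → close Fernhollow (overflow 18)
  28÷2 = 14 each, +1 to first 0
Round 5: Dunmere=35 Hollowpine=41 → close Dunmere (overflow 30)
  35÷1 = 35 each, +1 to first 0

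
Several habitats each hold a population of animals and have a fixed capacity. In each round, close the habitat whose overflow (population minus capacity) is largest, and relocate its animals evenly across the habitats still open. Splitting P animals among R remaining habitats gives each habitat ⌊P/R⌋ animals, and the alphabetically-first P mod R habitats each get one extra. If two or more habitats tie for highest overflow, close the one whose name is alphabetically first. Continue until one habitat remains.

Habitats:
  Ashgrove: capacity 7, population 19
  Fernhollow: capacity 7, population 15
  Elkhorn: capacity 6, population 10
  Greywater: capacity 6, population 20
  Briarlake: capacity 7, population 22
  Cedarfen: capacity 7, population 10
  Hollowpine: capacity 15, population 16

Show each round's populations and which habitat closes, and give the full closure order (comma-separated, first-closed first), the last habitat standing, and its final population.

Round 1: Ashgrove=19 Briarlake=22 Cedarfen=10 Elkhorn=10 Fernhollow=15 Greywater=20 Hollowpine=16 → close Briarlake (overflow 15)
  22÷6 = 3 each, +1 to first 4
Round 2: Ashgrove=23 Cedarfen=14 Elkhorn=14 Fernhollow=19 Greywater=23 Hollowpine=19 → close Greywater (overflow 17)
  23÷5 = 4 each, +1 to first 3
Round 3: Ashgrove=28 Cedarfen=19 Elkhorn=19 Fernhollow=23 Hollowpine=23 → close Ashgrove (overflow 21)
  28÷4 = 7 each, +1 to first 0
Round 4: Cedarfen=26 Elkhorn=26 Fernhollow=30 Hollowpine=30 → close Fernhollow (overflow 23)
  30÷3 = 10 each, +1 to first 0
Round 5: Cedarfen=36 Elkhorn=36 Hollowpine=40 → close Elkhorn (overflow 30)
  36÷2 = 18 each, +1 to first 0
Round 6: Cedarfen=54 Hollowpine=58 → close Cedarfen (overflow 47)
  54÷1 = 54 each, +1 to first 0

Closure order: Briarlake, Greywater, Ashgrove, Fernhollow, Elkhorn, Cedarfen
Last habitat: Hollowpine with 112 animals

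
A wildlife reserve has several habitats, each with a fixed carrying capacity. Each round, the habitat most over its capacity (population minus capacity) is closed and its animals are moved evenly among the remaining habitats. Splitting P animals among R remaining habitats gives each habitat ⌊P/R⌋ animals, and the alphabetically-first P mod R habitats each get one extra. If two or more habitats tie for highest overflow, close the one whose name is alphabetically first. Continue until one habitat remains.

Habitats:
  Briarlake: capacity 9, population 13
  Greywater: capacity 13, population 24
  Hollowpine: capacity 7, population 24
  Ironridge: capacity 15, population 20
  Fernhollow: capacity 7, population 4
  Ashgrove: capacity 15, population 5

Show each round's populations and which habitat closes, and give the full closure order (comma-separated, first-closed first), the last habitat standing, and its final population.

Closure order: Hollowpine, Greywater, Briarlake, Ironridge, Fernhollow
Last habitat: Ashgrove with 90 animals

Round 1: Ashgrove=5 Briarlake=13 Fernhollow=4 Greywater=24 Hollowpine=24 Ironridge=20 → close Hollowpine (overflow 17)
  24÷5 = 4 each, +1 to first 4
Round 2: Ashgrove=10 Briarlake=18 Fernhollow=9 Greywater=29 Ironridge=24 → close Greywater (overflow 16)
  29÷4 = 7 each, +1 to first 1
Round 3: Ashgrove=18 Briarlake=25 Fernhollow=16 Ironridge=31 → close Briarlake (overflow 16)
  25÷3 = 8 each, +1 to first 1
Round 4: Ashgrove=27 Fernhollow=24 Ironridge=39 → close Ironridge (overflow 24)
  39÷2 = 19 each, +1 to first 1
Round 5: Ashgrove=47 Fernhollow=43 → close Fernhollow (overflow 36)
  43÷1 = 43 each, +1 to first 0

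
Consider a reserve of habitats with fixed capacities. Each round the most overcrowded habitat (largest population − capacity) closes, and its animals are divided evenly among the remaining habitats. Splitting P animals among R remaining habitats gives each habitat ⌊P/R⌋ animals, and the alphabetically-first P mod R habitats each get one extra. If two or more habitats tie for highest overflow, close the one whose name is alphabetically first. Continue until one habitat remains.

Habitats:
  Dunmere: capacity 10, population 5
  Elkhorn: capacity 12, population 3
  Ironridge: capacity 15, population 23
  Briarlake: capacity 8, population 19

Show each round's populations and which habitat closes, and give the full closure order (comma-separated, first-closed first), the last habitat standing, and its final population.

Round 1: Briarlake=19 Dunmere=5 Elkhorn=3 Ironridge=23 → close Briarlake (overflow 11)
  19÷3 = 6 each, +1 to first 1
Round 2: Dunmere=12 Elkhorn=9 Ironridge=29 → close Ironridge (overflow 14)
  29÷2 = 14 each, +1 to first 1
Round 3: Dunmere=27 Elkhorn=23 → close Dunmere (overflow 17)
  27÷1 = 27 each, +1 to first 0

Closure order: Briarlake, Ironridge, Dunmere
Last habitat: Elkhorn with 50 animals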